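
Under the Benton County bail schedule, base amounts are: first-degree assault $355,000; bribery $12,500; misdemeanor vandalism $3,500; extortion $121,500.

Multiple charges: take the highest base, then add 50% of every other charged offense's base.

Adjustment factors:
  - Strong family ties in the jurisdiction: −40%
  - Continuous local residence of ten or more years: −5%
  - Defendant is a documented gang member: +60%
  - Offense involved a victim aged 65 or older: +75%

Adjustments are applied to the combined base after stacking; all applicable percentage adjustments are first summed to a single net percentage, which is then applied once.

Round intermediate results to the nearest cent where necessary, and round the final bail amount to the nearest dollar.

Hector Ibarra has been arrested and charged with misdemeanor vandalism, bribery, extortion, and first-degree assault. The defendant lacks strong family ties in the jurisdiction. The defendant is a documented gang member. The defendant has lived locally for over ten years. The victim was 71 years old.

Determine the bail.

$974,625

Base amounts from the schedule: misdemeanor vandalism $3,500; bribery $12,500; extortion $121,500; first-degree assault $355,000.
Stacking rule: highest base plus 50% of each additional charge. Highest is first-degree assault at $355,000. Additional: $3,500 × 50% = $1,750; $12,500 × 50% = $6,250; $121,500 × 50% = $60,750. Combined base = $355,000 + $68,750 = $423,750.
Net percentage adjustment: −5% +60% +75% = +130%. $423,750 × 2.3 = $974,625.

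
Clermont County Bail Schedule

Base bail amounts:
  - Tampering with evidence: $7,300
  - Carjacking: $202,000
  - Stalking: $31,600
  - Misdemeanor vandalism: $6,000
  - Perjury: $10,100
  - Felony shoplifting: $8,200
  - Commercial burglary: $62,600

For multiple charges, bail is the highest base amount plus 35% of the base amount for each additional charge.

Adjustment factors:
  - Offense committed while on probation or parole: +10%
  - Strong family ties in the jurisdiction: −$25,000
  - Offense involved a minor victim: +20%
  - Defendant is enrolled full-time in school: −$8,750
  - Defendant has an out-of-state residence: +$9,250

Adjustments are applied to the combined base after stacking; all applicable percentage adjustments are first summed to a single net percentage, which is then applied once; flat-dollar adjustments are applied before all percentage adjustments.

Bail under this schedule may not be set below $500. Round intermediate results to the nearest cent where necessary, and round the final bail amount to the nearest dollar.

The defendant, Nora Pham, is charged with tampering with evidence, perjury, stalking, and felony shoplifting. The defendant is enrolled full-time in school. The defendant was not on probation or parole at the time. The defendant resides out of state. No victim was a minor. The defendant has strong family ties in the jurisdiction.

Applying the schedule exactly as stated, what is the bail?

$16,060

Base amounts from the schedule: tampering with evidence $7,300; perjury $10,100; stalking $31,600; felony shoplifting $8,200.
Stacking rule: highest base plus 35% of each additional charge. Highest is stalking at $31,600. Additional: $7,300 × 35% = $2,555; $10,100 × 35% = $3,535; $8,200 × 35% = $2,870. Combined base = $31,600 + $8,960 = $40,560.
Strong family ties in the jurisdiction (−$25,000 flat): $40,560 − $25,000 = $15,560.
Defendant is enrolled full-time in school (−$8,750 flat): $15,560 − $8,750 = $6,810.
Defendant has an out-of-state residence (+$9,250 flat): $6,810 + $9,250 = $16,060.
$16,060 is at or above the $500 minimum.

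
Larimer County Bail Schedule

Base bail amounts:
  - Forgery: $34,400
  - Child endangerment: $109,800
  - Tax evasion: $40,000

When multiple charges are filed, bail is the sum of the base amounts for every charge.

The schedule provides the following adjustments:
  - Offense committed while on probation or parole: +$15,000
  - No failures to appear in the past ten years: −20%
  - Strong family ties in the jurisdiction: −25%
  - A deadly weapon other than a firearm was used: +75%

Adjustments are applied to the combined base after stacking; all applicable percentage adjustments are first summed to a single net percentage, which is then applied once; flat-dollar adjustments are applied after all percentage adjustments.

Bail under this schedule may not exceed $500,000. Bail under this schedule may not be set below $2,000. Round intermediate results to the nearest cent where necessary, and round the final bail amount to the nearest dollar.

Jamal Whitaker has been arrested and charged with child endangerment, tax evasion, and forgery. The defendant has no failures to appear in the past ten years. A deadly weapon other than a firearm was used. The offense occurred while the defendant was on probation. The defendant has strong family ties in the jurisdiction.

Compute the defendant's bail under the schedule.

$254,460

Base amounts from the schedule: child endangerment $109,800; tax evasion $40,000; forgery $34,400.
Stacking rule: sum of all bases. $109,800 + $40,000 + $34,400 = $184,200.
Net percentage adjustment: −20% −25% +75% = +30%. $184,200 × 1.3 = $239,460.
Offense committed while on probation or parole (+$15,000 flat): $239,460 + $15,000 = $254,460.
$254,460 is within the $500,000 maximum.
$254,460 is at or above the $2,000 minimum.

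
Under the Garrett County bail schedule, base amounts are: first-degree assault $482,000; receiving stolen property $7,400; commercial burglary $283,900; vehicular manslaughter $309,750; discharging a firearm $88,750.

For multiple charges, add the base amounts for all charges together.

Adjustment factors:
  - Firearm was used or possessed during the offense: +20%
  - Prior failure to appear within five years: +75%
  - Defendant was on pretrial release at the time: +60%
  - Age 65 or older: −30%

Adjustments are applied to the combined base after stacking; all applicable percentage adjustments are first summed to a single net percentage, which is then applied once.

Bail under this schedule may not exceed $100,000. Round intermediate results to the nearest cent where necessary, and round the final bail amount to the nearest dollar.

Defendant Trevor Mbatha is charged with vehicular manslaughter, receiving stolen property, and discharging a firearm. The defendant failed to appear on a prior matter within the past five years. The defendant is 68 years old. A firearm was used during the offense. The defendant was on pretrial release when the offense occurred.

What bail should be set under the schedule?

Base amounts from the schedule: vehicular manslaughter $309,750; receiving stolen property $7,400; discharging a firearm $88,750.
Stacking rule: sum of all bases. $309,750 + $7,400 + $88,750 = $405,900.
Net percentage adjustment: +20% +75% +60% −30% = +125%. $405,900 × 2.25 = $913,275.
Result $913,275 exceeds the maximum of $100,000; bail is capped at $100,000.

$100,000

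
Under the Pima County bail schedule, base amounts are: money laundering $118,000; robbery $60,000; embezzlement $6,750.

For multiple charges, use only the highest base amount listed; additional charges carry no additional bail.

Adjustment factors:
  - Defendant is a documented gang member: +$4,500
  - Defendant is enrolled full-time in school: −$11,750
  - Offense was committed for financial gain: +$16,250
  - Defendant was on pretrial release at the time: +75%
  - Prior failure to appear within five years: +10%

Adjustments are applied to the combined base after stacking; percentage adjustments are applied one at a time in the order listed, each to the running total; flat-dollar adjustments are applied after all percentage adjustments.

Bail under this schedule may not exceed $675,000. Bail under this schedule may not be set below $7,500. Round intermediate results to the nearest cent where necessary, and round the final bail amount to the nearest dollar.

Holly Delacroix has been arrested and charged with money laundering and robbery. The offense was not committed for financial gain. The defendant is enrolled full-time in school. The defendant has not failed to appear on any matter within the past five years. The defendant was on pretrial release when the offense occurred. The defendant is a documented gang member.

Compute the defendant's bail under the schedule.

Base amounts from the schedule: money laundering $118,000; robbery $60,000.
Stacking rule: use the highest base only. Highest is money laundering at $118,000. Combined base = $118,000.
Defendant was on pretrial release at the time (+75%): $118,000 × 1.75 = $206,500.
Defendant is a documented gang member (+$4,500 flat): $206,500 + $4,500 = $211,000.
Defendant is enrolled full-time in school (−$11,750 flat): $211,000 − $11,750 = $199,250.
$199,250 is within the $675,000 maximum.
$199,250 is at or above the $7,500 minimum.

$199,250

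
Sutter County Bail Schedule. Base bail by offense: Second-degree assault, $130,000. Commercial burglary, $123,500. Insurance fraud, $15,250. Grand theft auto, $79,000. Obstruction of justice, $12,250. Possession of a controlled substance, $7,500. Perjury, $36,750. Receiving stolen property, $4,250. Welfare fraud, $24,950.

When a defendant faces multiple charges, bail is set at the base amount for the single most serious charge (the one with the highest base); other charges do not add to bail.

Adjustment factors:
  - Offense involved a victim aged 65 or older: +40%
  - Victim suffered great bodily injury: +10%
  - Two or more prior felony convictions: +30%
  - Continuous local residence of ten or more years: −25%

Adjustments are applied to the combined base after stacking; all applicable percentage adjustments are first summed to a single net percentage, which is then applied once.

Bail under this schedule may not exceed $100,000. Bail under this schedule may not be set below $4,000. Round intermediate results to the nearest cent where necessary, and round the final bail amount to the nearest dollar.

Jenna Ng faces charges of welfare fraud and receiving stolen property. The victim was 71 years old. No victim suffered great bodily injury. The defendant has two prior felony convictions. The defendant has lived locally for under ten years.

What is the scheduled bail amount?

Base amounts from the schedule: welfare fraud $24,950; receiving stolen property $4,250.
Stacking rule: use the highest base only. Highest is welfare fraud at $24,950. Combined base = $24,950.
Net percentage adjustment: +40% +30% = +70%. $24,950 × 1.7 = $42,415.
$42,415 is within the $100,000 maximum.
$42,415 is at or above the $4,000 minimum.

$42,415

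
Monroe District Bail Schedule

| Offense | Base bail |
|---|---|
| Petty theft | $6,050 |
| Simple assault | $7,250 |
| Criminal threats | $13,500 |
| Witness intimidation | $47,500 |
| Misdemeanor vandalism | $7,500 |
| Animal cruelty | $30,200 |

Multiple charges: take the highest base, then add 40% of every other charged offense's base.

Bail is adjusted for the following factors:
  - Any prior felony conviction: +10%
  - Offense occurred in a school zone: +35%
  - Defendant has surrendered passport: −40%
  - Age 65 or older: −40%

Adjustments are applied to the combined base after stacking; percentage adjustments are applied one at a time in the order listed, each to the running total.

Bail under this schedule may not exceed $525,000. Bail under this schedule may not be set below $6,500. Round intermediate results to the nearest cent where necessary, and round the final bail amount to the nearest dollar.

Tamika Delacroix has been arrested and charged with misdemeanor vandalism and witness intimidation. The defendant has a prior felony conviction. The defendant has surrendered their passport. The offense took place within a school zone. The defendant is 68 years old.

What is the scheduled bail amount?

Base amounts from the schedule: misdemeanor vandalism $7,500; witness intimidation $47,500.
Stacking rule: highest base plus 40% of each additional charge. Highest is witness intimidation at $47,500. Additional: $7,500 × 40% = $3,000. Combined base = $47,500 + $3,000 = $50,500.
Any prior felony conviction (+10%): $50,500 × 1.1 = $55,550.
Offense occurred in a school zone (+35%): $55,550 × 1.35 = $74,992.50.
Defendant has surrendered passport (−40%): $74,992.50 × 0.6 = $44,995.50.
Age 65 or older (−40%): $44,995.50 × 0.6 = $26,997.30.
$26,997.30 is within the $525,000 maximum.
$26,997.30 is at or above the $6,500 minimum.
Rounded to the nearest dollar: $26,997.

$26,997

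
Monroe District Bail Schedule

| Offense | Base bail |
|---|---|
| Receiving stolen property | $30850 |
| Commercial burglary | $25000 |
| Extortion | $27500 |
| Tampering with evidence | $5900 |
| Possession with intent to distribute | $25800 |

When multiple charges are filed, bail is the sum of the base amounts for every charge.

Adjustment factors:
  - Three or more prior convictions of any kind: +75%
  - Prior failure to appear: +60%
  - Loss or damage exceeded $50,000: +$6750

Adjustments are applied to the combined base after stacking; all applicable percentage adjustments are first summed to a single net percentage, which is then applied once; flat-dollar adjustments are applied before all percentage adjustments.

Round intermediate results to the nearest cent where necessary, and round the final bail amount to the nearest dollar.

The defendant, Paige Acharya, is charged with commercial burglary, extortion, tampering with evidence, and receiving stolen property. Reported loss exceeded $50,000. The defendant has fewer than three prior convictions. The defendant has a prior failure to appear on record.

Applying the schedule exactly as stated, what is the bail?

$153600

Base amounts from the schedule: commercial burglary $25000; extortion $27500; tampering with evidence $5900; receiving stolen property $30850.
Stacking rule: sum of all bases. $25000 + $27500 + $5900 + $30850 = $89250.
Loss or damage exceeded $50,000 (+$6750 flat): $89250 + $6750 = $96000.
Prior failure to appear (+60%): $96000 × 1.6 = $153600.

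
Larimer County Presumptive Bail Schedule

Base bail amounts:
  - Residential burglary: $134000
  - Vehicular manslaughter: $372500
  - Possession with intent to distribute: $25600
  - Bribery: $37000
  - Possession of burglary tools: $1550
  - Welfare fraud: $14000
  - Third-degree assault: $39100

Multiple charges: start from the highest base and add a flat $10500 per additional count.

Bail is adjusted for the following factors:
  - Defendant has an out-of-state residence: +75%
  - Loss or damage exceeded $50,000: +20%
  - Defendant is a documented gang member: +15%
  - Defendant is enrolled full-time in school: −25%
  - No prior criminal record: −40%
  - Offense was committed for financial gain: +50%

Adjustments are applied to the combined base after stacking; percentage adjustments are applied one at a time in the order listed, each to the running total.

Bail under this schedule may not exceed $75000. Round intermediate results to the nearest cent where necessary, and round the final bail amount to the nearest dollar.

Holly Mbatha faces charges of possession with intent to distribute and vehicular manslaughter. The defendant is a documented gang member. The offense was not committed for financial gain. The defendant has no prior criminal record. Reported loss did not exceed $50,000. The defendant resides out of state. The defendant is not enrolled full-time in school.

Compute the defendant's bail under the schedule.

Base amounts from the schedule: possession with intent to distribute $25600; vehicular manslaughter $372500.
Stacking rule: highest base plus $10500 per additional charge. Highest is vehicular manslaughter at $372500; 1 additional charge → +$10500. Combined base = $383000.
Defendant has an out-of-state residence (+75%): $383000 × 1.75 = $670250.
Defendant is a documented gang member (+15%): $670250 × 1.15 = $770787.50.
No prior criminal record (−40%): $770787.50 × 0.6 = $462472.50.
Result $462472.50 exceeds the maximum of $75000; bail is capped at $75000.

$75000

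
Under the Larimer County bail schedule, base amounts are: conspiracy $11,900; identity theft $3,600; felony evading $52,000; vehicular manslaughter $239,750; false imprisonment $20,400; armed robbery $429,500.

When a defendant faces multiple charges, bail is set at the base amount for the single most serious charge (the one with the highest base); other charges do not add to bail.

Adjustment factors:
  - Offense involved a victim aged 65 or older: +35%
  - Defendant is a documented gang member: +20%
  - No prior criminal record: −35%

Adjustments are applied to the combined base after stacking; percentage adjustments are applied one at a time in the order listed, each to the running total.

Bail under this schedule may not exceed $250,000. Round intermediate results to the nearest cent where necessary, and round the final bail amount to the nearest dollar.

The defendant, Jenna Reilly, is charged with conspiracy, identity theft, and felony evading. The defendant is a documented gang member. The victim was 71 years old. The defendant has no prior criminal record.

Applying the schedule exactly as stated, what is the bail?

Base amounts from the schedule: conspiracy $11,900; identity theft $3,600; felony evading $52,000.
Stacking rule: use the highest base only. Highest is felony evading at $52,000. Combined base = $52,000.
Offense involved a victim aged 65 or older (+35%): $52,000 × 1.35 = $70,200.
Defendant is a documented gang member (+20%): $70,200 × 1.2 = $84,240.
No prior criminal record (−35%): $84,240 × 0.65 = $54,756.
$54,756 is within the $250,000 maximum.

$54,756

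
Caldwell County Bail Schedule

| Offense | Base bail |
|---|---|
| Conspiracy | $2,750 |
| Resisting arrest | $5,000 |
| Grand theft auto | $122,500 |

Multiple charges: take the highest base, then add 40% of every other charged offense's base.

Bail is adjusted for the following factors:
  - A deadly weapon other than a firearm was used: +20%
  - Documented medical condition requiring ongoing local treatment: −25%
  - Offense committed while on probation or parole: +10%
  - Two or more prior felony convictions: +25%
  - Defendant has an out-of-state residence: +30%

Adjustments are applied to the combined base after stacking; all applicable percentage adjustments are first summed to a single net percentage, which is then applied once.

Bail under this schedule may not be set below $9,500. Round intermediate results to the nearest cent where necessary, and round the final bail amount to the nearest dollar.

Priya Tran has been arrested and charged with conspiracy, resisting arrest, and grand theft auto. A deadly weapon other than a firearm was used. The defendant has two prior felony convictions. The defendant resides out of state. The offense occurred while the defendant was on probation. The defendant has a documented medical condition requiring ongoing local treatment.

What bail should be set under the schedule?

$200,960

Base amounts from the schedule: conspiracy $2,750; resisting arrest $5,000; grand theft auto $122,500.
Stacking rule: highest base plus 40% of each additional charge. Highest is grand theft auto at $122,500. Additional: $2,750 × 40% = $1,100; $5,000 × 40% = $2,000. Combined base = $122,500 + $3,100 = $125,600.
Net percentage adjustment: +20% −25% +10% +25% +30% = +60%. $125,600 × 1.6 = $200,960.
$200,960 is at or above the $9,500 minimum.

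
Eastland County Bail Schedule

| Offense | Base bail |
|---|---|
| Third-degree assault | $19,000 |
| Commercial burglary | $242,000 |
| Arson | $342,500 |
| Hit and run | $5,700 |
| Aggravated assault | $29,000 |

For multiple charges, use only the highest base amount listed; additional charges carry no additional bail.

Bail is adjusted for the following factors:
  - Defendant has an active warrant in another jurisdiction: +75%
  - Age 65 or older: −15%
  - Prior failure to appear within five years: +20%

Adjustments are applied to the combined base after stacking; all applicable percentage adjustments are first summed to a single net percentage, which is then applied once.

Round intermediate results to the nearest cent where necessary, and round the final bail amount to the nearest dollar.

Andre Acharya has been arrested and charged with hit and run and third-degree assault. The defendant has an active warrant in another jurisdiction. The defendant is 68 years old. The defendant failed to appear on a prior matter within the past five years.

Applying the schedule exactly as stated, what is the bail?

Base amounts from the schedule: hit and run $5,700; third-degree assault $19,000.
Stacking rule: use the highest base only. Highest is third-degree assault at $19,000. Combined base = $19,000.
Net percentage adjustment: +75% −15% +20% = +80%. $19,000 × 1.8 = $34,200.

$34,200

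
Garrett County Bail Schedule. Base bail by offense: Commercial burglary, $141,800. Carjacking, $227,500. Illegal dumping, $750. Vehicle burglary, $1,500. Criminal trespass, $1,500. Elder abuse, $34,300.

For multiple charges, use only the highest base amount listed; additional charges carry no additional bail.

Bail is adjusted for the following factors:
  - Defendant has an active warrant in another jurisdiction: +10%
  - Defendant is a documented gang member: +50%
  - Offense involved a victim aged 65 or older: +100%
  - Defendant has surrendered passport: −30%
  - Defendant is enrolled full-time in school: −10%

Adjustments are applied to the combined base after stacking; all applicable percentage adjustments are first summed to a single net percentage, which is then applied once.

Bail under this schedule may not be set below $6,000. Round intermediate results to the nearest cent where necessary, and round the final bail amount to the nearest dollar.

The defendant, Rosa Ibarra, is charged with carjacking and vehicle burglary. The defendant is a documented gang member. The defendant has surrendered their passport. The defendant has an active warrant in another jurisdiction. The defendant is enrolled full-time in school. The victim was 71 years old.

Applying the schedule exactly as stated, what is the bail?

$500,500

Base amounts from the schedule: carjacking $227,500; vehicle burglary $1,500.
Stacking rule: use the highest base only. Highest is carjacking at $227,500. Combined base = $227,500.
Net percentage adjustment: +10% +50% +100% −30% −10% = +120%. $227,500 × 2.2 = $500,500.
$500,500 is at or above the $6,000 minimum.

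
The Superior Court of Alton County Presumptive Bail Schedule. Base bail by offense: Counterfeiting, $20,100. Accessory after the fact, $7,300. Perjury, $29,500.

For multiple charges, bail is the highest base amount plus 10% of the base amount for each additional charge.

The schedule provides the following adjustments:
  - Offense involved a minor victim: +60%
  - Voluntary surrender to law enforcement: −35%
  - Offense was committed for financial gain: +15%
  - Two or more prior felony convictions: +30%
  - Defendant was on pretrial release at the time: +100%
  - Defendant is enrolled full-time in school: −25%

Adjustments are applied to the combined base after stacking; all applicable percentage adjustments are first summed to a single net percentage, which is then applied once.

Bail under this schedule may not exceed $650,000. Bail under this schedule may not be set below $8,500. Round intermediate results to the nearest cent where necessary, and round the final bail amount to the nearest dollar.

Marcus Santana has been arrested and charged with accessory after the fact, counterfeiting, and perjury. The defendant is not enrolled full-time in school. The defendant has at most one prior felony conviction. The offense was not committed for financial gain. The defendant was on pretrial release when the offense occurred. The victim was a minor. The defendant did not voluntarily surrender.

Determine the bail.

Base amounts from the schedule: accessory after the fact $7,300; counterfeiting $20,100; perjury $29,500.
Stacking rule: highest base plus 10% of each additional charge. Highest is perjury at $29,500. Additional: $7,300 × 10% = $730; $20,100 × 10% = $2,010. Combined base = $29,500 + $2,740 = $32,240.
Net percentage adjustment: +60% +100% = +160%. $32,240 × 2.6 = $83,824.
$83,824 is within the $650,000 maximum.
$83,824 is at or above the $8,500 minimum.

$83,824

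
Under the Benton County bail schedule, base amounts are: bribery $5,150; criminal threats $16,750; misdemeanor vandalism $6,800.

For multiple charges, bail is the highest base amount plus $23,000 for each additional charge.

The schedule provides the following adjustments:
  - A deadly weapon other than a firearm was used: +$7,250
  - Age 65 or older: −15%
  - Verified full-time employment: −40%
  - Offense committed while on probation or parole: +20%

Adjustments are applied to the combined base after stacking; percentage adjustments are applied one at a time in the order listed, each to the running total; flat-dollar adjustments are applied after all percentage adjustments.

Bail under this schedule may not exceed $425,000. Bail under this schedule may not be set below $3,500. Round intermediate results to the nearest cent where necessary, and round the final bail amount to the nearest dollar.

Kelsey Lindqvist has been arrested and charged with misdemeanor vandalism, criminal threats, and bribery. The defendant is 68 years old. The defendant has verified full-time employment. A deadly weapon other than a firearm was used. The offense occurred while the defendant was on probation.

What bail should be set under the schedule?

$45,653

Base amounts from the schedule: misdemeanor vandalism $6,800; criminal threats $16,750; bribery $5,150.
Stacking rule: highest base plus $23,000 per additional charge. Highest is criminal threats at $16,750; 2 additional charges → +$46,000. Combined base = $62,750.
Age 65 or older (−15%): $62,750 × 0.85 = $53,337.50.
Verified full-time employment (−40%): $53,337.50 × 0.6 = $32,002.50.
Offense committed while on probation or parole (+20%): $32,002.50 × 1.2 = $38,403.
A deadly weapon other than a firearm was used (+$7,250 flat): $38,403 + $7,250 = $45,653.
$45,653 is within the $425,000 maximum.
$45,653 is at or above the $3,500 minimum.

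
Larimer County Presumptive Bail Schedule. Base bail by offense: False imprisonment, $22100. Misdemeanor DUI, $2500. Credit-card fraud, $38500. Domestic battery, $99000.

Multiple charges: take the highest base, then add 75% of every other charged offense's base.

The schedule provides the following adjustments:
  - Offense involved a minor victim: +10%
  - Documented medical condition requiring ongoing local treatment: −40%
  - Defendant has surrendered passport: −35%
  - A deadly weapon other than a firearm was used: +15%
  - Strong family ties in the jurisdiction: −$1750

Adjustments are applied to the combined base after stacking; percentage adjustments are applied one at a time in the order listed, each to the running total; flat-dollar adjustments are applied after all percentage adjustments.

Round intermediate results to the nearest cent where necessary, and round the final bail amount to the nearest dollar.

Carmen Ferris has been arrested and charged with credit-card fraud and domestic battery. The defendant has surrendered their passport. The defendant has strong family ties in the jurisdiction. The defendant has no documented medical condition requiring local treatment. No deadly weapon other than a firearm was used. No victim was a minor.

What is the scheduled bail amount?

Base amounts from the schedule: credit-card fraud $38500; domestic battery $99000.
Stacking rule: highest base plus 75% of each additional charge. Highest is domestic battery at $99000. Additional: $38500 × 75% = $28875. Combined base = $99000 + $28875 = $127875.
Defendant has surrendered passport (−35%): $127875 × 0.65 = $83118.75.
Strong family ties in the jurisdiction (−$1750 flat): $83118.75 − $1750 = $81368.75.
Rounded to the nearest dollar: $81369.

$81369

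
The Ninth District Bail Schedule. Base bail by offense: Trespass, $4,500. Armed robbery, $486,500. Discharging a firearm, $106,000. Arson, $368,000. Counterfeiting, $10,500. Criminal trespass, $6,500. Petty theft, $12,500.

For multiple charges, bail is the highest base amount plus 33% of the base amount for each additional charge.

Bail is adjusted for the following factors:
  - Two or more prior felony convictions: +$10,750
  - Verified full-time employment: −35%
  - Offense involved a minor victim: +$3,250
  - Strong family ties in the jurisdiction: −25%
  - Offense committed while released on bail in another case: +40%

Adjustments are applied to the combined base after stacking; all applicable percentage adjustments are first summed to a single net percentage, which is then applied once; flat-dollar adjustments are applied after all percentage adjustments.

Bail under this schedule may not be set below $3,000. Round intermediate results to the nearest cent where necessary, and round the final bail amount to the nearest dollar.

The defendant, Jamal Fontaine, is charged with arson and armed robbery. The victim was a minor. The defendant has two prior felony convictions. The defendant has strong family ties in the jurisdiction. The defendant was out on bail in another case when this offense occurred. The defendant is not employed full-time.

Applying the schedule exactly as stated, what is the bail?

Base amounts from the schedule: arson $368,000; armed robbery $486,500.
Stacking rule: highest base plus 33% of each additional charge. Highest is armed robbery at $486,500. Additional: $368,000 × 33% = $121,440. Combined base = $486,500 + $121,440 = $607,940.
Net percentage adjustment: −25% +40% = +15%. $607,940 × 1.15 = $699,131.
Two or more prior felony convictions (+$10,750 flat): $699,131 + $10,750 = $709,881.
Offense involved a minor victim (+$3,250 flat): $709,881 + $3,250 = $713,131.
$713,131 is at or above the $3,000 minimum.

$713,131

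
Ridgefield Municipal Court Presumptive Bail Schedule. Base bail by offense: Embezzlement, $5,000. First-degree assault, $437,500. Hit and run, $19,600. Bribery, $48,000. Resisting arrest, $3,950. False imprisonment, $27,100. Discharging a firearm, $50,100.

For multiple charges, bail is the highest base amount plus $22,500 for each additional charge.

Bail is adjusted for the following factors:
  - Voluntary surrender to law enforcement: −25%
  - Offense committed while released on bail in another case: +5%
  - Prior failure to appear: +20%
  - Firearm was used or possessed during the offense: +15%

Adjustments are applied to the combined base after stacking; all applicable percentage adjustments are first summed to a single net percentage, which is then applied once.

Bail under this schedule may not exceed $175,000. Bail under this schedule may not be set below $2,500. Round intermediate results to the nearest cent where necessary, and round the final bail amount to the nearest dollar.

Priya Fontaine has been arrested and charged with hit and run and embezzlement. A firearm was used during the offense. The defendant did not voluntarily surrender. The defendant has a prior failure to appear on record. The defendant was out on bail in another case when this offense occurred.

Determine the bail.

$58,940

Base amounts from the schedule: hit and run $19,600; embezzlement $5,000.
Stacking rule: highest base plus $22,500 per additional charge. Highest is hit and run at $19,600; 1 additional charge → +$22,500. Combined base = $42,100.
Net percentage adjustment: +5% +20% +15% = +40%. $42,100 × 1.4 = $58,940.
$58,940 is within the $175,000 maximum.
$58,940 is at or above the $2,500 minimum.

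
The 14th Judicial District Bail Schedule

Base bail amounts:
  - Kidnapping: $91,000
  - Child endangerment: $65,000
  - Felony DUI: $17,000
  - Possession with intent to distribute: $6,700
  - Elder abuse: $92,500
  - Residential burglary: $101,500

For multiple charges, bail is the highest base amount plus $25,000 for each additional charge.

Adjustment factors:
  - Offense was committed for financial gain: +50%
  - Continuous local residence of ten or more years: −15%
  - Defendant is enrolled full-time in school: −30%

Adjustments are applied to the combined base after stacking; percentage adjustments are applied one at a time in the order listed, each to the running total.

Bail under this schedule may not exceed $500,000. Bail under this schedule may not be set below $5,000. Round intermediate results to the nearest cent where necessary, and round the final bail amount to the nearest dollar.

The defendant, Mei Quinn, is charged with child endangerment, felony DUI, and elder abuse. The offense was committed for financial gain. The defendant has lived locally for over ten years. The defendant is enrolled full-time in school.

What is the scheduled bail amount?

$127,181

Base amounts from the schedule: child endangerment $65,000; felony DUI $17,000; elder abuse $92,500.
Stacking rule: highest base plus $25,000 per additional charge. Highest is elder abuse at $92,500; 2 additional charges → +$50,000. Combined base = $142,500.
Offense was committed for financial gain (+50%): $142,500 × 1.5 = $213,750.
Continuous local residence of ten or more years (−15%): $213,750 × 0.85 = $181,687.50.
Defendant is enrolled full-time in school (−30%): $181,687.50 × 0.7 = $127,181.25.
$127,181.25 is within the $500,000 maximum.
$127,181.25 is at or above the $5,000 minimum.
Rounded to the nearest dollar: $127,181.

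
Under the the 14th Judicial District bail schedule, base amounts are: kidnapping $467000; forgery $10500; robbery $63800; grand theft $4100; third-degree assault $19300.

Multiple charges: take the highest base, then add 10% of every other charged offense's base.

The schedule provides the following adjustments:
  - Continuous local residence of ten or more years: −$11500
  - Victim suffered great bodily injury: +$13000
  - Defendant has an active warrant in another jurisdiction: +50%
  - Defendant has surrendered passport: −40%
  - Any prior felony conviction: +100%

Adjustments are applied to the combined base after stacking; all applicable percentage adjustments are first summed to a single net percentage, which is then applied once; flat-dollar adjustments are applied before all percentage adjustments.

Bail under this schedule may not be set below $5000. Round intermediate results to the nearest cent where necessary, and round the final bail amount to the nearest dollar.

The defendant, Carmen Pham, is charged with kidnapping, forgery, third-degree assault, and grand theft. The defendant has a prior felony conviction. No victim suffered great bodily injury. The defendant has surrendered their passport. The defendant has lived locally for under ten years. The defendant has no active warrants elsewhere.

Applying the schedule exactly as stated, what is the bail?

Base amounts from the schedule: kidnapping $467000; forgery $10500; third-degree assault $19300; grand theft $4100.
Stacking rule: highest base plus 10% of each additional charge. Highest is kidnapping at $467000. Additional: $10500 × 10% = $1050; $19300 × 10% = $1930; $4100 × 10% = $410. Combined base = $467000 + $3390 = $470390.
Net percentage adjustment: −40% +100% = +60%. $470390 × 1.6 = $752624.
$752624 is at or above the $5000 minimum.

$752624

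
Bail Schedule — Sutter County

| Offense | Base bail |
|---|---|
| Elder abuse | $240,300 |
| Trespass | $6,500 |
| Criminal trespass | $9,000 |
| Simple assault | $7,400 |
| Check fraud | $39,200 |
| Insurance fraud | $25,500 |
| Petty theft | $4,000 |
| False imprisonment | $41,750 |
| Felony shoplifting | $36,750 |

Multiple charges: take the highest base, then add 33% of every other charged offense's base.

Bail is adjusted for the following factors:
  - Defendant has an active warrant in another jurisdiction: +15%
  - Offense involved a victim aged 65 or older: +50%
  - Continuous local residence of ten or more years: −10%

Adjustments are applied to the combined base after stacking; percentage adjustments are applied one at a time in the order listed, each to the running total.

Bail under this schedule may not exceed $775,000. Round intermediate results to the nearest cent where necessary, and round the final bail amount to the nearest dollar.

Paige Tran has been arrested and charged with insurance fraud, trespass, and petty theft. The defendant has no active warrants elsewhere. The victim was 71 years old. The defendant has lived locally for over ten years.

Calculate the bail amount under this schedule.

Base amounts from the schedule: insurance fraud $25,500; trespass $6,500; petty theft $4,000.
Stacking rule: highest base plus 33% of each additional charge. Highest is insurance fraud at $25,500. Additional: $6,500 × 33% = $2,145; $4,000 × 33% = $1,320. Combined base = $25,500 + $3,465 = $28,965.
Offense involved a victim aged 65 or older (+50%): $28,965 × 1.5 = $43,447.50.
Continuous local residence of ten or more years (−10%): $43,447.50 × 0.9 = $39,102.75.
$39,102.75 is within the $775,000 maximum.
Rounded to the nearest dollar: $39,103.

$39,103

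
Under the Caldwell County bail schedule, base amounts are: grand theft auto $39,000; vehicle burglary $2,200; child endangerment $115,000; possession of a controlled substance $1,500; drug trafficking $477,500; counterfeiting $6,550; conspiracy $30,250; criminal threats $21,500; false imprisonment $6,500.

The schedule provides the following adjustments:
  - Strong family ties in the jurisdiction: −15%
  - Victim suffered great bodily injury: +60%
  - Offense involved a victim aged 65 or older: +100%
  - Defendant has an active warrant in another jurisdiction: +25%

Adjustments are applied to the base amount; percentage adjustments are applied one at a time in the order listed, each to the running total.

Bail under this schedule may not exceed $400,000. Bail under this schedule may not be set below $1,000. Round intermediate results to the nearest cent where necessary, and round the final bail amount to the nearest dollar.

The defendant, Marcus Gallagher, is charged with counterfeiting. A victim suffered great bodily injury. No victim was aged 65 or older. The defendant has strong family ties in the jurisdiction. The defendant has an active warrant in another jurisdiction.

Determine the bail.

$11,135

Base amounts from the schedule: counterfeiting $6,550.
Single charge. Combined base = $6,550.
Strong family ties in the jurisdiction (−15%): $6,550 × 0.85 = $5,567.50.
Victim suffered great bodily injury (+60%): $5,567.50 × 1.6 = $8,908.
Defendant has an active warrant in another jurisdiction (+25%): $8,908 × 1.25 = $11,135.
$11,135 is within the $400,000 maximum.
$11,135 is at or above the $1,000 minimum.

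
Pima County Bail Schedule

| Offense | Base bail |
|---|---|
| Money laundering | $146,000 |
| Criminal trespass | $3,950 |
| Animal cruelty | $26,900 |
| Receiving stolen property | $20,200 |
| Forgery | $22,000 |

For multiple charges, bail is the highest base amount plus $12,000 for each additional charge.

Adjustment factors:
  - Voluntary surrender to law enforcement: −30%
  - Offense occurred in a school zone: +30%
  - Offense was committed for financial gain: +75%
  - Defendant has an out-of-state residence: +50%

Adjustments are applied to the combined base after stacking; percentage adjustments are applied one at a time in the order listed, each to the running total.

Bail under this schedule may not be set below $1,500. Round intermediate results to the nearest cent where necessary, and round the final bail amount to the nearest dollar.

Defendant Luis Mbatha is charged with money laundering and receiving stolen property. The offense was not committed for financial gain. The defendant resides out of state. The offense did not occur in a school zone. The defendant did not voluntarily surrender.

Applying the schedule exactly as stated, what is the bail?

Base amounts from the schedule: money laundering $146,000; receiving stolen property $20,200.
Stacking rule: highest base plus $12,000 per additional charge. Highest is money laundering at $146,000; 1 additional charge → +$12,000. Combined base = $158,000.
Defendant has an out-of-state residence (+50%): $158,000 × 1.5 = $237,000.
$237,000 is at or above the $1,500 minimum.

$237,000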